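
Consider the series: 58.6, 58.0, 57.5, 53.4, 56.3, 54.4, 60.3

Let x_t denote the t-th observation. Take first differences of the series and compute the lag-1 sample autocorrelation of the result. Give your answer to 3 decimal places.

-0.397

First differences Δx: -0.6, -0.5, -4.1, 2.9, -1.9, 5.9
Mean of differences = 0.2833
Numerator Σ(Δx_t−Δx̄)(Δx_{t+1}−Δx̄) = -25.3203
Denominator Σ(Δx_t−Δx̄)² = 63.7683
r_1(Δx) = -25.3203 / 63.7683 = -0.397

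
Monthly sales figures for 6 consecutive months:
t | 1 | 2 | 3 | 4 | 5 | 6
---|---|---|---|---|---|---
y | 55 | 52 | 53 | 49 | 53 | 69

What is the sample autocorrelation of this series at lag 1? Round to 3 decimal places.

Mean ȳ = (55 + 52 + 53 + 49 + 53 + 69)/6 = 55.1667
Deviations from mean: -0.1667, -3.1667, -2.1667, -6.1667, -2.1667, 13.8333
Σ(y_t−ȳ)(y_{t+1}−ȳ) = (0.5278) + (6.8611) + (13.3611) + (13.3611) + (-29.9722) = 4.1389
Denominator Σ(y_t−ȳ)² = 248.8333
r_1 = 4.1389 / 248.8333 = 0.017

0.017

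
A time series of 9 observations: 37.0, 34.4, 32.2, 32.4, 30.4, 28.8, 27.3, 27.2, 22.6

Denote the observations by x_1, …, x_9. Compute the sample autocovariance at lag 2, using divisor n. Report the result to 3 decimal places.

5.090

Mean x̄ = (37.0 + 34.4 + 32.2 + 32.4 + 30.4 + 28.8 + 27.3 + 27.2 + 22.6)/9 = 30.2556
Σ_{t=1}^{7}(x_t−x̄)(x_{t+2}−x̄) = 45.8083
γ_2 = 45.8083 / 9 = 5.090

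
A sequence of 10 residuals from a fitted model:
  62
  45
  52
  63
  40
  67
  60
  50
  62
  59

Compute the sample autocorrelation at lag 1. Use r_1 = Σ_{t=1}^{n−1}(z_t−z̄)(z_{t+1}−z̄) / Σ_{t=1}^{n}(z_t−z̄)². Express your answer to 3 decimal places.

-0.483

Mean z̄ = (62 + 45 + 52 + 63 + 40 + 67 + 60 + 50 + 62 + 59)/10 = 56.0000
Numerator Σ_{t=1}^{9}(z_t−z̄)(z_{t+1}−z̄) = -336.0000
Denominator Σ(z_t−z̄)² = 696.0000
r_1 = -336.0000 / 696.0000 = -0.483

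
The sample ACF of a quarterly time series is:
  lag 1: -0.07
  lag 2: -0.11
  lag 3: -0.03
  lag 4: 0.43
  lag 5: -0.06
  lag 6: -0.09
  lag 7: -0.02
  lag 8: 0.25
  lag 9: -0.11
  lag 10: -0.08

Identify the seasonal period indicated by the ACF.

4

The largest autocorrelation is r_4 = 0.43, with a weaker echo at lag 8 (0.25); the remaining lags stay at or below -0.02.
The dominant spike at lag 4 indicates a seasonal period of 4.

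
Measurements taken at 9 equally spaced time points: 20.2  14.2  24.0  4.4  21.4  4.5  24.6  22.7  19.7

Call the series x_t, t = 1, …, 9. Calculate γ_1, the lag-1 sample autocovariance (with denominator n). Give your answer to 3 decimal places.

Mean x̄ = (20.2 + 14.2 + 24.0 + 4.4 + 21.4 + 4.5 + 24.6 + 22.7 + 19.7)/9 = 17.3000
Σ_{t=1}^{8}(x_t−x̄)(x_{t+1}−x̄) = -262.6200
γ_1 = -262.6200 / 9 = -29.180

-29.180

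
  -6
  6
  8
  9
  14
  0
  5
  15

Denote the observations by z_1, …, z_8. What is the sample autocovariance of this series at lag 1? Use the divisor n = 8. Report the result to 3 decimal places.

Mean z̄ = (-6 + 6 + 8 + 9 + 14 + 0 + 5 + 15)/8 = 6.3750
Deviations: -12.3750, -0.3750, 1.6250, 2.6250, 7.6250, -6.3750, -1.3750, 8.6250
Σ_{t=1}^{7}(z_t−z̄)(z_{t+1}−z̄) = -23.3906
γ_1 = -23.3906 / 8 = -2.924

-2.924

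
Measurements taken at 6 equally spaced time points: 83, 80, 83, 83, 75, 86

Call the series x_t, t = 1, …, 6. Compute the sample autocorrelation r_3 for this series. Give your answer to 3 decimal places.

Mean x̄ = (83 + 80 + 83 + 83 + 75 + 86)/6 = 81.6667
Deviations from mean: 1.3333, -1.6667, 1.3333, 1.3333, -6.6667, 4.3333
Numerator Σ_{t=1}^{3}(x_t−x̄)(x_{t+3}−x̄) = 18.6667
Denominator Σ(x_t−x̄)² = 71.3333
r_3 = 18.6667 / 71.3333 = 0.262

0.262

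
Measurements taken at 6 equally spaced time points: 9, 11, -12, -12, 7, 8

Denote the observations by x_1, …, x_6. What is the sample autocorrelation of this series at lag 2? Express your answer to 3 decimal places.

Mean x̄ = (9 + 11 − 12 − 12 + 7 + 8)/6 = 1.8333
Σ(x_t−x̄)(x_{t+2}−x̄) = (-99.1389) + (-126.8056) + (-71.4722) + (-85.3056) = -382.7222
Denominator Σ(x_t−x̄)² = 582.8333
r_2 = -382.7222 / 582.8333 = -0.657

-0.657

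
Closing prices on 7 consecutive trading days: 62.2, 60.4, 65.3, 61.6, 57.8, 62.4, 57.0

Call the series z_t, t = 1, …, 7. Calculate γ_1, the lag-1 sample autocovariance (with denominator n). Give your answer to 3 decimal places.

-1.802

Mean z̄ = (62.2 + 60.4 + 65.3 + 61.6 + 57.8 + 62.4 + 57.0)/7 = 60.9571
Σ_{t=1}^{6}(z_t−z̄)(z_{t+1}−z̄) = -12.6147
γ_1 = -12.6147 / 7 = -1.802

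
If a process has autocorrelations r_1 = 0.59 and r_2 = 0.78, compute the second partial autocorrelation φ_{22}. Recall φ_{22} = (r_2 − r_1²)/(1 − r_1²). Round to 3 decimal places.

0.663

φ_{22} = (r_2 − r_1²) / (1 − r_1²)
r_1² = (0.59)² = 0.3481
Numerator = 0.78 − 0.3481 = 0.4319; denominator = 1 − 0.3481 = 0.6519
φ_{22} = 0.4319 / 0.6519 = 0.663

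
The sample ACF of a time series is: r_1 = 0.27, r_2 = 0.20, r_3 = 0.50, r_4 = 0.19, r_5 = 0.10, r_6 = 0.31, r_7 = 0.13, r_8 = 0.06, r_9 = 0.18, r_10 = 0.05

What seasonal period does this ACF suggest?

The largest autocorrelation is r_3 = 0.50, with a weaker echo at lag 6 (0.31); the remaining lags stay at or below 0.27. The elevated value at lag 1 (0.27), dropping to 0.20 at lag 2, reflects decaying short-term dependence rather than seasonality.
The dominant spike at lag 3 indicates a seasonal period of 3.

3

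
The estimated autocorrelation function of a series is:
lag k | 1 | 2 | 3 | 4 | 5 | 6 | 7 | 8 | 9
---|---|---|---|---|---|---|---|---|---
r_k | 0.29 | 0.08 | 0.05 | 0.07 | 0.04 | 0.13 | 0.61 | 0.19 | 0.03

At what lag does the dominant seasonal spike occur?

The largest autocorrelation is r_7 = 0.61; the remaining lags stay at or below 0.29. The elevated value at lag 1 (0.29), dropping to 0.08 at lag 2, reflects decaying short-term dependence rather than seasonality.
The dominant spike at lag 7 indicates a seasonal period of 7.

7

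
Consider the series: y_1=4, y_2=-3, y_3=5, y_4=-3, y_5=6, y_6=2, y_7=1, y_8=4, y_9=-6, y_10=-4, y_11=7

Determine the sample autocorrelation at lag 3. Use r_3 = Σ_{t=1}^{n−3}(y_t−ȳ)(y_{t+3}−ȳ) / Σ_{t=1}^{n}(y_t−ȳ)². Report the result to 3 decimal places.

Mean ȳ = (4 − 3 + 5 − 3 + 6 + 2 + 1 + 4 − 6 − 4 + 7)/11 = 1.1818
Numerator Σ_{t=1}^{8}(y_t−ȳ)(y_{t+3}−ȳ) = -3.0083
Denominator Σ(y_t−ȳ)² = 201.6364
r_3 = -3.0083 / 201.6364 = -0.015

-0.015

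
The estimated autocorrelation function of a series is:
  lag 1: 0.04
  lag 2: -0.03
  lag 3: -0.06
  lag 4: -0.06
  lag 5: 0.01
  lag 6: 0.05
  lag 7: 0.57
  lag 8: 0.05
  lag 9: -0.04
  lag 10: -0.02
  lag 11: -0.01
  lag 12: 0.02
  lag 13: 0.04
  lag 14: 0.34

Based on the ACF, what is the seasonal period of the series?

7

The largest autocorrelation is r_7 = 0.57, with a weaker echo at lag 14 (0.34); the remaining lags stay at or below 0.05.
The dominant spike at lag 7 indicates a seasonal period of 7.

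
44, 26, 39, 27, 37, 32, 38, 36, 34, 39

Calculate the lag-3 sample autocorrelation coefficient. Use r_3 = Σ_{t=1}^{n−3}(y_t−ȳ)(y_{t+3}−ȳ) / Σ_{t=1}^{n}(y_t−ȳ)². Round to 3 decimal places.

-0.383

Mean ȳ = (44 + 26 + 39 + 27 + 37 + 32 + 38 + 36 + 34 + 39)/10 = 35.2000
Numerator Σ_{t=1}^{7}(y_t−ȳ)(y_{t+3}−ȳ) = -107.9200
Denominator Σ(y_t−ȳ)² = 281.6000
r_3 = -107.9200 / 281.6000 = -0.383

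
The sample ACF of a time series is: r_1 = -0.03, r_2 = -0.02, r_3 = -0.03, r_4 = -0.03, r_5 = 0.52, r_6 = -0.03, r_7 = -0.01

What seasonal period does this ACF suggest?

The largest autocorrelation is r_5 = 0.52; the remaining lags stay at or below -0.01.
The dominant spike at lag 5 indicates a seasonal period of 5.

5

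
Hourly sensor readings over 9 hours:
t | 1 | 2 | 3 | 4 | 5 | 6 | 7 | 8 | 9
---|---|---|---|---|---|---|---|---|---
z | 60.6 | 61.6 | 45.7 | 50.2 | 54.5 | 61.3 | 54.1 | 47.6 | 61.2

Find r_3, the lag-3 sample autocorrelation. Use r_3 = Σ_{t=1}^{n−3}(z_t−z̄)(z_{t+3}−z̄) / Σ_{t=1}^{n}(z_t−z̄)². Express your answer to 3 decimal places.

-0.132

Mean z̄ = (60.6 + 61.6 + 45.7 + 50.2 + 54.5 + 61.3 + 54.1 + 47.6 + 61.2)/9 = 55.2000
Σ(z_t−z̄)(z_{t+3}−z̄) = (-27.0000) + (-4.4800) + (-57.9500) + (5.5000) + (5.3200) + (36.6000) = -42.0100
Denominator Σ(z_t−z̄)² = 318.0400
r_3 = -42.0100 / 318.0400 = -0.132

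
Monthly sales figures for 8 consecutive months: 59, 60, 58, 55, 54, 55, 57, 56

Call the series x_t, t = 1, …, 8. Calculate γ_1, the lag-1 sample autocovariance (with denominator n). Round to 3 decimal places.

2.273

Mean x̄ = (59 + 60 + 58 + 55 + 54 + 55 + 57 + 56)/8 = 56.7500
Σ_{t=1}^{7}(x_t−x̄)(x_{t+1}−x̄) = 18.1875
γ_1 = 18.1875 / 8 = 2.273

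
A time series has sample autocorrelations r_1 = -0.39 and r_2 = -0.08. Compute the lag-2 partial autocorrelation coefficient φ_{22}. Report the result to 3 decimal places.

-0.274

φ_{22} = (r_2 − r_1²) / (1 − r_1²)
r_1² = (-0.39)² = 0.1521
Numerator = -0.08 − 0.1521 = -0.2321; denominator = 1 − 0.1521 = 0.8479
φ_{22} = -0.2321 / 0.8479 = -0.274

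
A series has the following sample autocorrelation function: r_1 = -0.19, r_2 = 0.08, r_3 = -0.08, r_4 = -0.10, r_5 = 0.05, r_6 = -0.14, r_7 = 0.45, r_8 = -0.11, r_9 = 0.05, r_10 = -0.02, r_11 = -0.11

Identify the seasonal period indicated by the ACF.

The largest autocorrelation is r_7 = 0.45; the remaining lags stay at or below 0.08.
The dominant spike at lag 7 indicates a seasonal period of 7.

7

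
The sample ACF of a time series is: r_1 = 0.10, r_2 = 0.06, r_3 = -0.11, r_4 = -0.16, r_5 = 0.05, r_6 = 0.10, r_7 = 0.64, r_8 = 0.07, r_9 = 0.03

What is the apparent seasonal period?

The largest autocorrelation is r_7 = 0.64; the remaining lags stay at or below 0.10.
The dominant spike at lag 7 indicates a seasonal period of 7.

7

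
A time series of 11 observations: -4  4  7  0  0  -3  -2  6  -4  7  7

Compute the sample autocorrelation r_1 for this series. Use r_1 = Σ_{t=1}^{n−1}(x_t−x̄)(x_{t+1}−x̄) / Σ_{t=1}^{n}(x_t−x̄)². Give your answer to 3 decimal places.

Mean x̄ = (-4 + 4 + 7 + 0 + 0 − 3 − 2 + 6 − 4 + 7 + 7)/11 = 1.6364
Numerator Σ_{t=1}^{10}(x_t−x̄)(x_{t+1}−x̄) = -24.2231
Denominator Σ(x_t−x̄)² = 214.5455
r_1 = -24.2231 / 214.5455 = -0.113

-0.113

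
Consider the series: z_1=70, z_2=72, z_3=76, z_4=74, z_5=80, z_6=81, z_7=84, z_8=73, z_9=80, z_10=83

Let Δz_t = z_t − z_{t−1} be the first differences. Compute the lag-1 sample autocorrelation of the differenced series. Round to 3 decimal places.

-0.459

First differences Δz: 2, 4, -2, 6, 1, 3, -11, 7, 3
Mean of differences = 1.4444
Numerator Σ(Δz_t−Δz̄)(Δz_{t+1}−Δz̄) = -105.6420
Denominator Σ(Δz_t−Δz̄)² = 230.2222
r_1(Δz) = -105.6420 / 230.2222 = -0.459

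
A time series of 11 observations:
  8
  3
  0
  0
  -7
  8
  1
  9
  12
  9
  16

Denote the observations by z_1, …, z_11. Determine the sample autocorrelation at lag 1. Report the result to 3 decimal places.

Mean z̄ = (8 + 3 + 0 + 0 − 7 + 8 + 1 + 9 + 12 + 9 + 16)/11 = 5.3636
Numerator Σ_{t=1}^{10}(z_t−z̄)(z_{t+1}−z̄) = 128.5041
Denominator Σ(z_t−z̄)² = 432.5455
r_1 = 128.5041 / 432.5455 = 0.297

0.297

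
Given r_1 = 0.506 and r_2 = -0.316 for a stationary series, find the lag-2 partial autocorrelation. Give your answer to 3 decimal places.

-0.769

φ_{22} = (r_2 − r_1²) / (1 − r_1²)
r_1² = (0.506)² = 0.256036
Numerator = -0.316 − 0.2560 = -0.5720; denominator = 1 − 0.2560 = 0.7440
φ_{22} = -0.5720 / 0.7440 = -0.769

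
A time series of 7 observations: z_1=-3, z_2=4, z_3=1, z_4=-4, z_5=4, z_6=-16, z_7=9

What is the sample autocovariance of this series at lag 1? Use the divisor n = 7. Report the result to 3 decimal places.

Mean z̄ = (-3 + 4 + 1 − 4 + 4 − 16 + 9)/7 = -0.7143
Deviations: -2.2857, 4.7143, 1.7143, -3.2857, 4.7143, -15.2857, 9.7143
Σ_{t=1}^{6}(z_t−z̄)(z_{t+1}−z̄) = -244.3673
γ_1 = -244.3673 / 7 = -34.910

-34.910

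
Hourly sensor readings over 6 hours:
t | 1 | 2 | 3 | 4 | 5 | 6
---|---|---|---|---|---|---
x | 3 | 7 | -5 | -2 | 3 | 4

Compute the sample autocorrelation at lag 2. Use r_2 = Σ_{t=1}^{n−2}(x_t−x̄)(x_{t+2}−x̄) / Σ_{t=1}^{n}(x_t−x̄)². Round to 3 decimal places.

-0.481

Mean x̄ = (3 + 7 − 5 − 2 + 3 + 4)/6 = 1.6667
Σ(x_t−x̄)(x_{t+2}−x̄) = (-8.8889) + (-19.5556) + (-8.8889) + (-8.5556) = -45.8889
Denominator Σ(x_t−x̄)² = 95.3333
r_2 = -45.8889 / 95.3333 = -0.481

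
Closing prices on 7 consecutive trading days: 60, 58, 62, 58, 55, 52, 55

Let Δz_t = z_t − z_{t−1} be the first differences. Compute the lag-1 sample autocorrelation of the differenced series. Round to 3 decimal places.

First differences Δz: -2, 4, -4, -3, -3, 3
Mean of differences = -0.8333
Numerator Σ(Δz_t−Δz̄)(Δz_{t+1}−Δz̄) = -17.6944
Denominator Σ(Δz_t−Δz̄)² = 58.8333
r_1(Δz) = -17.6944 / 58.8333 = -0.301

-0.301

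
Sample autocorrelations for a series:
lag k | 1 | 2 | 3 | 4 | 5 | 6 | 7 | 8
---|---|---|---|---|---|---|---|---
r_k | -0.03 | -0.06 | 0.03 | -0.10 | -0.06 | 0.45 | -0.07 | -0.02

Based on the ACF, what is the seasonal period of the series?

The largest autocorrelation is r_6 = 0.45; the remaining lags stay at or below 0.03.
The dominant spike at lag 6 indicates a seasonal period of 6.

6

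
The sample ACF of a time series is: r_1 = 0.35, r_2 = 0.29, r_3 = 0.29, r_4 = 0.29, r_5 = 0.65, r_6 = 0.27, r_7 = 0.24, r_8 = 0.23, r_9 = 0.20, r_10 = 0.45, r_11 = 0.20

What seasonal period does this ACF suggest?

5

The largest autocorrelation is r_5 = 0.65, with a weaker echo at lag 10 (0.45); the remaining lags stay at or below 0.35. The elevated value at lag 1 (0.35), dropping to 0.29 at lag 2, reflects decaying short-term dependence rather than seasonality.
The dominant spike at lag 5 indicates a seasonal period of 5.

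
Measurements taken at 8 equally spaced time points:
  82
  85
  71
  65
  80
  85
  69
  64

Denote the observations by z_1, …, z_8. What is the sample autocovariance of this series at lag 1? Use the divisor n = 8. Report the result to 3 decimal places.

Mean z̄ = (82 + 85 + 71 + 65 + 80 + 85 + 69 + 64)/8 = 75.1250
Deviations: 6.8750, 9.8750, -4.1250, -10.1250, 4.8750, 9.8750, -6.1250, -11.1250
Σ_{t=1}^{7}(z_t−z̄)(z_{t+1}−z̄) = 75.3594
γ_1 = 75.3594 / 8 = 9.420

9.420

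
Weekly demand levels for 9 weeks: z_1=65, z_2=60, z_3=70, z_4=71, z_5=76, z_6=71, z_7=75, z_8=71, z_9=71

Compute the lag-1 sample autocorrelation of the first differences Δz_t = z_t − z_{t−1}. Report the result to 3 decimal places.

-0.515

First differences Δz: -5, 10, 1, 5, -5, 4, -4, 0
Mean of differences = 0.7500
Numerator Σ(Δz_t−Δz̄)(Δz_{t+1}−Δz̄) = -104.8125
Denominator Σ(Δz_t−Δz̄)² = 203.5000
r_1(Δz) = -104.8125 / 203.5000 = -0.515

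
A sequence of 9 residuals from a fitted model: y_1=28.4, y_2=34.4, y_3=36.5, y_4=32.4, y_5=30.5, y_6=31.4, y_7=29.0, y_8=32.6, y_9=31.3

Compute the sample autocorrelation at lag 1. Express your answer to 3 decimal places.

0.083

Mean ȳ = (28.4 + 34.4 + 36.5 + 32.4 + 30.5 + 31.4 + 29.0 + 32.6 + 31.3)/9 = 31.8333
Numerator Σ_{t=1}^{8}(y_t−ȳ)(y_{t+1}−ȳ) = 4.2789
Denominator Σ(y_t−ȳ)² = 51.3400
r_1 = 4.2789 / 51.3400 = 0.083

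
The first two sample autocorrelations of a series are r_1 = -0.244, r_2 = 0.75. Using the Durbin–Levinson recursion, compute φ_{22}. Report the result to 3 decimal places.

φ_{22} = (r_2 − r_1²) / (1 − r_1²)
r_1² = (-0.244)² = 0.059536
Numerator = 0.75 − 0.0595 = 0.6905; denominator = 1 − 0.0595 = 0.9405
φ_{22} = 0.6905 / 0.9405 = 0.734

0.734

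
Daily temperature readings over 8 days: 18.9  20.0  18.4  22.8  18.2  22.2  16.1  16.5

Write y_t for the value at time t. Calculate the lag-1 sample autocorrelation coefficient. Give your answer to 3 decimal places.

-0.270

Mean ȳ = (18.9 + 20.0 + 18.4 + 22.8 + 18.2 + 22.2 + 16.1 + 16.5)/8 = 19.1375
Deviations from mean: -0.2375, 0.8625, -0.7375, 3.6625, -0.9375, 3.0625, -3.0375, -2.6375
Numerator Σ_{t=1}^{7}(y_t−ȳ)(y_{t+1}−ȳ) = -11.1377
Denominator Σ(y_t−ȳ)² = 41.1988
r_1 = -11.1377 / 41.1988 = -0.270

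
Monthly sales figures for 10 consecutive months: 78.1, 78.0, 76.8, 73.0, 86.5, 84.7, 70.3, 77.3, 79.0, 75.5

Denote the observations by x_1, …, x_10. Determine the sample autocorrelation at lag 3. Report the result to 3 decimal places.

0.238

Mean x̄ = (78.1 + 78.0 + 76.8 + 73.0 + 86.5 + 84.7 + 70.3 + 77.3 + 79.0 + 75.5)/10 = 77.9200
Numerator Σ_{t=1}^{7}(x_t−x̄)(x_{t+3}−x̄) = 50.1408
Denominator Σ(x_t−x̄)² = 210.5560
r_3 = 50.1408 / 210.5560 = 0.238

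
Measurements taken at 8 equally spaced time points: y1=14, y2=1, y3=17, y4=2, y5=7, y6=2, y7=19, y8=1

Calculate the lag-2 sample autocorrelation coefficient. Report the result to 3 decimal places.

Mean ȳ = (14 + 1 + 17 + 2 + 7 + 2 + 19 + 1)/8 = 7.8750
Deviations from mean: 6.1250, -6.8750, 9.1250, -5.8750, -0.8750, -5.8750, 11.1250, -6.8750
Σ(y_t−ȳ)(y_{t+2}−ȳ) = (55.8906) + (40.3906) + (-7.9844) + (34.5156) + (-9.7344) + (40.3906) = 153.4688
Denominator Σ(y_t−ȳ)² = 408.8750
r_2 = 153.4688 / 408.8750 = 0.375

0.375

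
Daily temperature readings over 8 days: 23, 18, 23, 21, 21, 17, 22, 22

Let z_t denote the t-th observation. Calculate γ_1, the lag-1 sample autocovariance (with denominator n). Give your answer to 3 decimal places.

-1.939

Mean z̄ = (23 + 18 + 23 + 21 + 21 + 17 + 22 + 22)/8 = 20.8750
Σ_{t=1}^{7}(z_t−z̄)(z_{t+1}−z̄) = -15.5156
γ_1 = -15.5156 / 8 = -1.939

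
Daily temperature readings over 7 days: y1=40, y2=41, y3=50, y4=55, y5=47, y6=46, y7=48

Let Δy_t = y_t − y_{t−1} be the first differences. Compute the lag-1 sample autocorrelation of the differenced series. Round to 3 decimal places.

First differences Δy: 1, 9, 5, -8, -1, 2
Mean of differences = 1.3333
Numerator Σ(Δy_t−Δȳ)(Δy_{t+1}−Δȳ) = 11.5556
Denominator Σ(Δy_t−Δȳ)² = 165.3333
r_1(Δy) = 11.5556 / 165.3333 = 0.070

0.070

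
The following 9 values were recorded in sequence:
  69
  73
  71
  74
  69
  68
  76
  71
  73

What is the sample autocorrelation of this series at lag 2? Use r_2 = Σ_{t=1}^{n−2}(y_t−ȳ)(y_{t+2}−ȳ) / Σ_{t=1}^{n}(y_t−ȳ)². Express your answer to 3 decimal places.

-0.094

Mean ȳ = (69 + 73 + 71 + 74 + 69 + 68 + 76 + 71 + 73)/9 = 71.5556
Numerator Σ_{t=1}^{7}(y_t−ȳ)(y_{t+2}−ȳ) = -5.2840
Denominator Σ(y_t−ȳ)² = 56.2222
r_2 = -5.2840 / 56.2222 = -0.094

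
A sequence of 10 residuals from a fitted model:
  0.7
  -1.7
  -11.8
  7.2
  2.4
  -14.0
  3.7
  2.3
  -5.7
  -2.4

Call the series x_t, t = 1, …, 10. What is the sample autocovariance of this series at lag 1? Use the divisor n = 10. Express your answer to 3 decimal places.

-16.282

Mean x̄ = (0.7 − 1.7 − 11.8 + 7.2 + 2.4 − 14.0 + 3.7 + 2.3 − 5.7 − 2.4)/10 = -1.9300
Σ_{t=1}^{9}(x_t−x̄)(x_{t+1}−x̄) = -162.8229
γ_1 = -162.8229 / 10 = -16.282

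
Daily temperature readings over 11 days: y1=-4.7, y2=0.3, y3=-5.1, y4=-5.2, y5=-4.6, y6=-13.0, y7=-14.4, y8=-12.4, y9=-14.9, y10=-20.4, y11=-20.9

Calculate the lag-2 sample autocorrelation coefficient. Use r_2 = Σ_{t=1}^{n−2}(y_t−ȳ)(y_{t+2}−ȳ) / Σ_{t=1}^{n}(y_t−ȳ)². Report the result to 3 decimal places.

0.346

Mean ȳ = (-4.7 + 0.3 − 5.1 − 5.2 − 4.6 − 13.0 − 14.4 − 12.4 − 14.9 − 20.4 − 20.9)/11 = -10.4818
Numerator Σ_{t=1}^{9}(y_t−ȳ)(y_{t+2}−ȳ) = 170.5684
Denominator Σ(y_t−ȳ)² = 492.9364
r_2 = 170.5684 / 492.9364 = 0.346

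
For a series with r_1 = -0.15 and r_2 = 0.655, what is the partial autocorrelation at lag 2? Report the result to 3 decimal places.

φ_{22} = (r_2 − r_1²) / (1 − r_1²)
r_1² = (-0.15)² = 0.0225
Numerator = 0.655 − 0.0225 = 0.6325; denominator = 1 − 0.0225 = 0.9775
φ_{22} = 0.6325 / 0.9775 = 0.647

0.647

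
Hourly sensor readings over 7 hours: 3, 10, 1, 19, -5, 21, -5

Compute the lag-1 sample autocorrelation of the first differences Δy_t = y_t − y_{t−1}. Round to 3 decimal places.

-0.820

First differences Δy: 7, -9, 18, -24, 26, -26
Mean of differences = -1.3333
Numerator Σ(Δy_t−Δȳ)(Δy_{t+1}−Δȳ) = -1944.1111
Denominator Σ(Δy_t−Δȳ)² = 2371.3333
r_1(Δy) = -1944.1111 / 2371.3333 = -0.820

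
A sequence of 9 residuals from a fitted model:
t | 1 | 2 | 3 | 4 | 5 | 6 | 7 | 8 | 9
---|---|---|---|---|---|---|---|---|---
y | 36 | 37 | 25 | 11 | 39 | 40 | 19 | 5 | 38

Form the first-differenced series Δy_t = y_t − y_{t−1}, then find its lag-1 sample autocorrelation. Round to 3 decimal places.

First differences Δy: 1, -12, -14, 28, 1, -21, -14, 33
Mean of differences = 0.2500
Numerator Σ(Δy_t−Δȳ)(Δy_{t+1}−Δȳ) = -389.0625
Denominator Σ(Δy_t−Δȳ)² = 2851.5000
r_1(Δy) = -389.0625 / 2851.5000 = -0.136

-0.136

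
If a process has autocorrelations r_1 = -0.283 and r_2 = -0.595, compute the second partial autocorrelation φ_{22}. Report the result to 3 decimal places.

-0.734

φ_{22} = (r_2 − r_1²) / (1 − r_1²)
r_1² = (-0.283)² = 0.080089
Numerator = -0.595 − 0.0801 = -0.6751; denominator = 1 − 0.0801 = 0.9199
φ_{22} = -0.6751 / 0.9199 = -0.734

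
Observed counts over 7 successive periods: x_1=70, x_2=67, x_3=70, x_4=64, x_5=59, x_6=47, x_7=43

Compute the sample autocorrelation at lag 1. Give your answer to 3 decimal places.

Mean x̄ = (70 + 67 + 70 + 64 + 59 + 47 + 43)/7 = 60.0000
Numerator Σ_{t=1}^{6}(x_t−x̄)(x_{t+1}−x̄) = 410.0000
Denominator Σ(x_t−x̄)² = 724.0000
r_1 = 410.0000 / 724.0000 = 0.566

0.566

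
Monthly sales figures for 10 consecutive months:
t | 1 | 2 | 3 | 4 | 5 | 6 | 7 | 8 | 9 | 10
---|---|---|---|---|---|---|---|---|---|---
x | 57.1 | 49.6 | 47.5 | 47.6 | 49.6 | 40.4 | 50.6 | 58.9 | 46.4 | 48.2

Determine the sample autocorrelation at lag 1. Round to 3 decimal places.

-0.085

Mean x̄ = (57.1 + 49.6 + 47.5 + 47.6 + 49.6 + 40.4 + 50.6 + 58.9 + 46.4 + 48.2)/10 = 49.5900
Numerator Σ_{t=1}^{9}(x_t−x̄)(x_{t+1}−x̄) = -21.0421
Denominator Σ(x_t−x̄)² = 248.9890
r_1 = -21.0421 / 248.9890 = -0.085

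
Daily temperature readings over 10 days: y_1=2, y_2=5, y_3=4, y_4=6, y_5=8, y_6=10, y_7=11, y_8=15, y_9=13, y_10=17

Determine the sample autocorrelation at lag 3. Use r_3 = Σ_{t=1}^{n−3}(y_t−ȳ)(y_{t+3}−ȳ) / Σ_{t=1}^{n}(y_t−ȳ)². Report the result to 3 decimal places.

0.127

Mean ȳ = (2 + 5 + 4 + 6 + 8 + 10 + 11 + 15 + 13 + 17)/10 = 9.1000
Σ(y_t−ȳ)(y_{t+3}−ȳ) = (22.0100) + (4.5100) + (-4.5900) + (-5.8900) + (-6.4900) + (3.5100) + (15.0100) = 28.0700
Denominator Σ(y_t−ȳ)² = 220.9000
r_3 = 28.0700 / 220.9000 = 0.127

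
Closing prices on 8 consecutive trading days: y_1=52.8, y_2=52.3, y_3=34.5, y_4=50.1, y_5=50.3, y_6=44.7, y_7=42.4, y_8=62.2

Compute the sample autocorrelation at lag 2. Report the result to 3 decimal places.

Mean ȳ = (52.8 + 52.3 + 34.5 + 50.1 + 50.3 + 44.7 + 42.4 + 62.2)/8 = 48.6625
Deviations from mean: 4.1375, 3.6375, -14.1625, 1.4375, 1.6375, -3.9625, -6.2625, 13.5375
Σ(y_t−ȳ)(y_{t+2}−ȳ) = (-58.5973) + (5.2289) + (-23.1911) + (-5.6961) + (-10.2548) + (-53.6423) = -146.1528
Denominator Σ(y_t−ȳ)² = 473.8588
r_2 = -146.1528 / 473.8588 = -0.308

-0.308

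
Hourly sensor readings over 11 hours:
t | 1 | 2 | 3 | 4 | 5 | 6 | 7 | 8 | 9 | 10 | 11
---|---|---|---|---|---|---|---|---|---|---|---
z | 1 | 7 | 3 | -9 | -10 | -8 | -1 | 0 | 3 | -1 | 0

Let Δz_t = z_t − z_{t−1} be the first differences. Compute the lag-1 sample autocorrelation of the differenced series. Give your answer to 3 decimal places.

0.149

First differences Δz: 6, -4, -12, -1, 2, 7, 1, 3, -4, 1
Mean of differences = -0.1000
Numerator Σ(Δz_t−Δz̄)(Δz_{t+1}−Δz̄) = 41.1900
Denominator Σ(Δz_t−Δz̄)² = 276.9000
r_1(Δz) = 41.1900 / 276.9000 = 0.149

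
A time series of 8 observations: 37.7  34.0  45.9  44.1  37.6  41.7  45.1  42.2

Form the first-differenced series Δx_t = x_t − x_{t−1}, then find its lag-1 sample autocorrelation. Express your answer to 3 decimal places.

First differences Δx: -3.7, 11.9, -1.8, -6.5, 4.1, 3.4, -2.9
Mean of differences = 0.6429
Numerator Σ(Δx_t−Δx̄)(Δx_{t+1}−Δx̄) = -83.8690
Denominator Σ(Δx_t−Δx̄)² = 234.6771
r_1(Δx) = -83.8690 / 234.6771 = -0.357

-0.357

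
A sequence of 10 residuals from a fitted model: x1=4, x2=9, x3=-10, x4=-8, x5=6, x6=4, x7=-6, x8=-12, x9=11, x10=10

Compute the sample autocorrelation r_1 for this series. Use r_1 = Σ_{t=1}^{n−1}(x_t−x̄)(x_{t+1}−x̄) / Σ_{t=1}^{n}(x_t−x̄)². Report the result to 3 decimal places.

0.045

Mean x̄ = (4 + 9 − 10 − 8 + 6 + 4 − 6 − 12 + 11 + 10)/10 = 0.8000
Numerator Σ_{t=1}^{9}(x_t−x̄)(x_{t+1}−x̄) = 32.1600
Denominator Σ(x_t−x̄)² = 707.6000
r_1 = 32.1600 / 707.6000 = 0.045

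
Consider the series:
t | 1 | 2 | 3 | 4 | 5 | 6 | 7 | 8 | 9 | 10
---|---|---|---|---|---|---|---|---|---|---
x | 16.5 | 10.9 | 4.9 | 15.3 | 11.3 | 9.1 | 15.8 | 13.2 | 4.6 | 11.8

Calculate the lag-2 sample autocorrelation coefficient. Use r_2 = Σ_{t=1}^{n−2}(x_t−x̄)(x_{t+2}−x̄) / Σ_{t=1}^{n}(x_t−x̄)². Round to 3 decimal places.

-0.488

Mean x̄ = (16.5 + 10.9 + 4.9 + 15.3 + 11.3 + 9.1 + 15.8 + 13.2 + 4.6 + 11.8)/10 = 11.3400
Numerator Σ_{t=1}^{8}(x_t−x̄)(x_{t+2}−x̄) = -77.1352
Denominator Σ(x_t−x̄)² = 157.9840
r_2 = -77.1352 / 157.9840 = -0.488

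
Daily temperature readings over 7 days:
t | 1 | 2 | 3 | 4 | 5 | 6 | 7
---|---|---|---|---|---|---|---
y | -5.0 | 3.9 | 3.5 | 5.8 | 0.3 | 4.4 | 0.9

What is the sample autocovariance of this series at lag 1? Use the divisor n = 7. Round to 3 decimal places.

-2.529

Mean ȳ = (-5.0 + 3.9 + 3.5 + 5.8 + 0.3 + 4.4 + 0.9)/7 = 1.9714
Deviations: -6.9714, 1.9286, 1.5286, 3.8286, -1.6714, 2.4286, -1.0714
Σ_{t=1}^{6}(y_t−ȳ)(y_{t+1}−ȳ) = -17.7051
γ_1 = -17.7051 / 7 = -2.529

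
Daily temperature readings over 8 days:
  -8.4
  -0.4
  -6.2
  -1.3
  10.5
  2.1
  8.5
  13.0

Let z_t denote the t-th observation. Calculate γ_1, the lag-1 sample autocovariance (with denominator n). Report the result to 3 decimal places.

14.541

Mean z̄ = (-8.4 − 0.4 − 6.2 − 1.3 + 10.5 + 2.1 + 8.5 + 13.0)/8 = 2.2250
Deviations: -10.6250, -2.6250, -8.4250, -3.5250, 8.2750, -0.1250, 6.2750, 10.7750
Σ_{t=1}^{7}(z_t−z̄)(z_{t+1}−z̄) = 116.3294
γ_1 = 116.3294 / 8 = 14.541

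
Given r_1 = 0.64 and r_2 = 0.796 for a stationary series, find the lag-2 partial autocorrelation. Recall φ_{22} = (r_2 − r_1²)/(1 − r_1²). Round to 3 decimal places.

0.654

φ_{22} = (r_2 − r_1²) / (1 − r_1²)
r_1² = (0.64)² = 0.4096
Numerator = 0.796 − 0.4096 = 0.3864; denominator = 1 − 0.4096 = 0.5904
φ_{22} = 0.3864 / 0.5904 = 0.654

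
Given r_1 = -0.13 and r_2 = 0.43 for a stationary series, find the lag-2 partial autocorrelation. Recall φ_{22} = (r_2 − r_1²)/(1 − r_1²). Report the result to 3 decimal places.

0.420

φ_{22} = (r_2 − r_1²) / (1 − r_1²)
r_1² = (-0.13)² = 0.0169
Numerator = 0.43 − 0.0169 = 0.4131; denominator = 1 − 0.0169 = 0.9831
φ_{22} = 0.4131 / 0.9831 = 0.420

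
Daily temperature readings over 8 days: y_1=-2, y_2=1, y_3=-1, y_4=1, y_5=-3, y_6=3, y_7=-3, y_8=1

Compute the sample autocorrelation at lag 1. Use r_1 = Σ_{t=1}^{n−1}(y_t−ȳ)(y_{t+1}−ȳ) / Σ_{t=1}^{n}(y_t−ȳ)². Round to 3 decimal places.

-0.853

Mean ȳ = (-2 + 1 − 1 + 1 − 3 + 3 − 3 + 1)/8 = -0.3750
Σ(y_t−ȳ)(y_{t+1}−ȳ) = (-2.2344) + (-0.8594) + (-0.8594) + (-3.6094) + (-8.8594) + (-8.8594) + (-3.6094) = -28.8906
Denominator Σ(y_t−ȳ)² = 33.8750
r_1 = -28.8906 / 33.8750 = -0.853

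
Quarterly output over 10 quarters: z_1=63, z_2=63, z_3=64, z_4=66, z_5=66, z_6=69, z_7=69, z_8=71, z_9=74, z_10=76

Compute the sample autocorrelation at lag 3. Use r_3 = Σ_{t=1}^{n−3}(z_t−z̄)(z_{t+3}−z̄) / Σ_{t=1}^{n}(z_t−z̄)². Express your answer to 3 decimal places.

0.120

Mean z̄ = (63 + 63 + 64 + 66 + 66 + 69 + 69 + 71 + 74 + 76)/10 = 68.1000
Numerator Σ_{t=1}^{7}(z_t−z̄)(z_{t+3}−z̄) = 22.1700
Denominator Σ(z_t−z̄)² = 184.9000
r_3 = 22.1700 / 184.9000 = 0.120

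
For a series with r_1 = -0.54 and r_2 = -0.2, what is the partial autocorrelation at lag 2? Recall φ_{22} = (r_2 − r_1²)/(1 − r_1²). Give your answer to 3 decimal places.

-0.694

φ_{22} = (r_2 − r_1²) / (1 − r_1²)
r_1² = (-0.54)² = 0.2916
Numerator = -0.2 − 0.2916 = -0.4916; denominator = 1 − 0.2916 = 0.7084
φ_{22} = -0.4916 / 0.7084 = -0.694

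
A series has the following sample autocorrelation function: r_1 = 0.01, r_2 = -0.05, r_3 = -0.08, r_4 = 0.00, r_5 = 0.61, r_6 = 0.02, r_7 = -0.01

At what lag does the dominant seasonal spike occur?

5

The largest autocorrelation is r_5 = 0.61; the remaining lags stay at or below 0.02.
The dominant spike at lag 5 indicates a seasonal period of 5.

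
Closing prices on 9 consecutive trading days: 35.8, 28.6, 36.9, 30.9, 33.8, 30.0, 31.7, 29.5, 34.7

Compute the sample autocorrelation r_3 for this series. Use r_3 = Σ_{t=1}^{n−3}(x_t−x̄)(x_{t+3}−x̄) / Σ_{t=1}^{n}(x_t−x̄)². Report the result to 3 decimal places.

-0.421

Mean x̄ = (35.8 + 28.6 + 36.9 + 30.9 + 33.8 + 30.0 + 31.7 + 29.5 + 34.7)/9 = 32.4333
Numerator Σ_{t=1}^{6}(x_t−x̄)(x_{t+3}−x̄) = -29.6700
Denominator Σ(x_t−x̄)² = 70.4000
r_3 = -29.6700 / 70.4000 = -0.421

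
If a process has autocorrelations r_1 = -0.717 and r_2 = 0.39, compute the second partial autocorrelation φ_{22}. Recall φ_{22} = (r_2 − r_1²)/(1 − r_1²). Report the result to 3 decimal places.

-0.255

φ_{22} = (r_2 − r_1²) / (1 − r_1²)
r_1² = (-0.717)² = 0.514089
Numerator = 0.39 − 0.5141 = -0.1241; denominator = 1 − 0.5141 = 0.4859
φ_{22} = -0.1241 / 0.4859 = -0.255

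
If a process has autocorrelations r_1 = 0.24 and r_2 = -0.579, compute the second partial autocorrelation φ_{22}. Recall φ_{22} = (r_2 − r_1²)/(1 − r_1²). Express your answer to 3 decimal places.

-0.676

φ_{22} = (r_2 − r_1²) / (1 − r_1²)
r_1² = (0.24)² = 0.0576
Numerator = -0.579 − 0.0576 = -0.6366; denominator = 1 − 0.0576 = 0.9424
φ_{22} = -0.6366 / 0.9424 = -0.676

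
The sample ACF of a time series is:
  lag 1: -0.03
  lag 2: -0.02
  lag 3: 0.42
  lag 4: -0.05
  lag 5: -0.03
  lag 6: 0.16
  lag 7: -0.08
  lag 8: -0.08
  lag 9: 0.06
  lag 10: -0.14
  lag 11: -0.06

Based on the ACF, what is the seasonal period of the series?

The largest autocorrelation is r_3 = 0.42, with a weaker echo at lag 6 (0.16); the remaining lags stay at or below 0.06.
The dominant spike at lag 3 indicates a seasonal period of 3.

3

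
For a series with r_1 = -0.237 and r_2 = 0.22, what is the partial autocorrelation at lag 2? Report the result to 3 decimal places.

0.174

φ_{22} = (r_2 − r_1²) / (1 − r_1²)
r_1² = (-0.237)² = 0.056169
Numerator = 0.22 − 0.0562 = 0.1638; denominator = 1 − 0.0562 = 0.9438
φ_{22} = 0.1638 / 0.9438 = 0.174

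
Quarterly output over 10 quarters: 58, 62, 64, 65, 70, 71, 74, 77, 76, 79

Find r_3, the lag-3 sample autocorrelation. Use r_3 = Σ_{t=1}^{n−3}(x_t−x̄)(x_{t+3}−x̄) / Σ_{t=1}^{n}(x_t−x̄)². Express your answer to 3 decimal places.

Mean x̄ = (58 + 62 + 64 + 65 + 70 + 71 + 74 + 77 + 76 + 79)/10 = 69.6000
Σ(x_t−x̄)(x_{t+3}−x̄) = (53.3600) + (-3.0400) + (-7.8400) + (-20.2400) + (2.9600) + (8.9600) + (41.3600) = 75.5200
Denominator Σ(x_t−x̄)² = 450.4000
r_3 = 75.5200 / 450.4000 = 0.168

0.168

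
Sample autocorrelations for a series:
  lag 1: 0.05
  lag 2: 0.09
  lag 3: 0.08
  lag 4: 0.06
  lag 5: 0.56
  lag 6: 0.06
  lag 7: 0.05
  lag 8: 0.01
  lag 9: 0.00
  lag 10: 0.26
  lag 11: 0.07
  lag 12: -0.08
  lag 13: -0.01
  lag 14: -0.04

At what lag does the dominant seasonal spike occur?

The largest autocorrelation is r_5 = 0.56, with a weaker echo at lag 10 (0.26); the remaining lags stay at or below 0.09.
The dominant spike at lag 5 indicates a seasonal period of 5.

5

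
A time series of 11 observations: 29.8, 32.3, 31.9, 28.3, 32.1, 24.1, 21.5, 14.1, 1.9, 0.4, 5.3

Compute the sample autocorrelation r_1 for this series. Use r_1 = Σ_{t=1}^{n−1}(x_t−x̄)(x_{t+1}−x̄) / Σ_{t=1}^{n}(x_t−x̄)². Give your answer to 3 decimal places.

0.796

Mean x̄ = (29.8 + 32.3 + 31.9 + 28.3 + 32.1 + 24.1 + 21.5 + 14.1 + 1.9 + 0.4 + 5.3)/11 = 20.1545
Numerator Σ_{t=1}^{10}(x_t−x̄)(x_{t+1}−x̄) = 1261.6461
Denominator Σ(x_t−x̄)² = 1585.7073
r_1 = 1261.6461 / 1585.7073 = 0.796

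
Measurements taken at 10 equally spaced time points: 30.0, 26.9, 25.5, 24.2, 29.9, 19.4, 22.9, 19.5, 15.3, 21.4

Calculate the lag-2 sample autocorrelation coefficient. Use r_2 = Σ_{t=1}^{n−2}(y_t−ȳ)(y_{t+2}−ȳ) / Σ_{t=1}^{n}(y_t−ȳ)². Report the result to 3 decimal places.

Mean ȳ = (30.0 + 26.9 + 25.5 + 24.2 + 29.9 + 19.4 + 22.9 + 19.5 + 15.3 + 21.4)/10 = 23.5000
Numerator Σ_{t=1}^{8}(y_t−ȳ)(y_{t+2}−ȳ) = 51.1900
Denominator Σ(y_t−ȳ)² = 204.0800
r_2 = 51.1900 / 204.0800 = 0.251

0.251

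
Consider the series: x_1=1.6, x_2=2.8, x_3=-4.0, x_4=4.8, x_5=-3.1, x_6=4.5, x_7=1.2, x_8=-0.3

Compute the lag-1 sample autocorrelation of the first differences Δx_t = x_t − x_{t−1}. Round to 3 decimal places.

First differences Δx: 1.2, -6.8, 8.8, -7.9, 7.6, -3.3, -1.5
Mean of differences = -0.2714
Numerator Σ(Δx_t−Δx̄)(Δx_{t+1}−Δx̄) = -218.1980
Denominator Σ(Δx_t−Δx̄)² = 257.9143
r_1(Δx) = -218.1980 / 257.9143 = -0.846

-0.846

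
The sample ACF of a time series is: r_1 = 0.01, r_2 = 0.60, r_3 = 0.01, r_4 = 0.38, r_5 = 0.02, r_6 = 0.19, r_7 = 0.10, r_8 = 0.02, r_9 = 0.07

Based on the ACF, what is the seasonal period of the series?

2

The largest autocorrelation is r_2 = 0.60, with weaker echoes at lags 4 (0.38) and 6 (0.19); the remaining lags stay at or below 0.10.
The dominant spike at lag 2 indicates a seasonal period of 2.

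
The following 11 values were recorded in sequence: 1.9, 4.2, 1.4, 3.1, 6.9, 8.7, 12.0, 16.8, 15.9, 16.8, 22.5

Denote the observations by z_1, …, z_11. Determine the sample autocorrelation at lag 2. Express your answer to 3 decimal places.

Mean z̄ = (1.9 + 4.2 + 1.4 + 3.1 + 6.9 + 8.7 + 12.0 + 16.8 + 15.9 + 16.8 + 22.5)/11 = 10.0182
Numerator Σ_{t=1}^{9}(z_t−z̄)(z_{t+2}−z̄) = 262.1539
Denominator Σ(z_t−z̄)² = 519.6564
r_2 = 262.1539 / 519.6564 = 0.504

0.504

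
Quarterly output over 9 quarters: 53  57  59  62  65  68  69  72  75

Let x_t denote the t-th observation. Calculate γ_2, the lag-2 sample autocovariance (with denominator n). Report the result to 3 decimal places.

16.252

Mean x̄ = (53 + 57 + 59 + 62 + 65 + 68 + 69 + 72 + 75)/9 = 64.4444
Σ_{t=1}^{7}(x_t−x̄)(x_{t+2}−x̄) = 146.2716
γ_2 = 146.2716 / 9 = 16.252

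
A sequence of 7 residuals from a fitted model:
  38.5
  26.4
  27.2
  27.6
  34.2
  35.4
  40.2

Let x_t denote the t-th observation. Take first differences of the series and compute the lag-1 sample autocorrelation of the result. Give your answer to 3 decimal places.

0.020

First differences Δx: -12.1, 0.8, 0.4, 6.6, 1.2, 4.8
Mean of differences = 0.2833
Numerator Σ(Δx_t−Δx̄)(Δx_{t+1}−Δx̄) = 4.3297
Denominator Σ(Δx_t−Δx̄)² = 214.7683
r_1(Δx) = 4.3297 / 214.7683 = 0.020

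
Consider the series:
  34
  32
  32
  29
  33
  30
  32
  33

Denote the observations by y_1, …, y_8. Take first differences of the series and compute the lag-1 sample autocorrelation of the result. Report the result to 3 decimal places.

-0.654

First differences Δy: -2, 0, -3, 4, -3, 2, 1
Mean of differences = -0.1429
Numerator Σ(Δy_t−Δȳ)(Δy_{t+1}−Δȳ) = -28.0204
Denominator Σ(Δy_t−Δȳ)² = 42.8571
r_1(Δy) = -28.0204 / 42.8571 = -0.654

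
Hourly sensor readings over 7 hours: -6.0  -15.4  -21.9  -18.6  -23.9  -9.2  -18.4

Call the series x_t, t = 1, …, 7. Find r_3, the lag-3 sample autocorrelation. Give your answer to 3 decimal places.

Mean x̄ = (-6.0 − 15.4 − 21.9 − 18.6 − 23.9 − 9.2 − 18.4)/7 = -16.2000
Deviations from mean: 10.2000, 0.8000, -5.7000, -2.4000, -7.7000, 7.0000, -2.2000
Σ(x_t−x̄)(x_{t+3}−x̄) = (-24.4800) + (-6.1600) + (-39.9000) + (5.2800) = -65.2600
Denominator Σ(x_t−x̄)² = 256.0600
r_3 = -65.2600 / 256.0600 = -0.255

-0.255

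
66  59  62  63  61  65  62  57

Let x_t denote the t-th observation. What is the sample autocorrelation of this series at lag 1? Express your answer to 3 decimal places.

Mean x̄ = (66 + 59 + 62 + 63 + 61 + 65 + 62 + 57)/8 = 61.8750
Deviations from mean: 4.1250, -2.8750, 0.1250, 1.1250, -0.8750, 3.1250, 0.1250, -4.8750
Σ(x_t−x̄)(x_{t+1}−x̄) = (-11.8594) + (-0.3594) + (0.1406) + (-0.9844) + (-2.7344) + (0.3906) + (-0.6094) = -16.0156
Denominator Σ(x_t−x̄)² = 60.8750
r_1 = -16.0156 / 60.8750 = -0.263

-0.263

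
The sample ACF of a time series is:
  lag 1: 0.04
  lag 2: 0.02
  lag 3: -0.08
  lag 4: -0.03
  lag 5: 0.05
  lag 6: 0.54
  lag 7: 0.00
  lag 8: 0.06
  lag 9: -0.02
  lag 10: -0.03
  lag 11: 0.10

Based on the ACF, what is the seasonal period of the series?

The largest autocorrelation is r_6 = 0.54; the remaining lags stay at or below 0.10.
The dominant spike at lag 6 indicates a seasonal period of 6.

6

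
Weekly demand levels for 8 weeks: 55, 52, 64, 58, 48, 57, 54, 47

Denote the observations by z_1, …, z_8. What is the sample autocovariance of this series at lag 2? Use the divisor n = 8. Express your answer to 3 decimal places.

Mean z̄ = (55 + 52 + 64 + 58 + 48 + 57 + 54 + 47)/8 = 54.3750
Σ_{t=1}^{6}(z_t−z̄)(z_{t+2}−z̄) = -71.4063
γ_2 = -71.4063 / 8 = -8.926

-8.926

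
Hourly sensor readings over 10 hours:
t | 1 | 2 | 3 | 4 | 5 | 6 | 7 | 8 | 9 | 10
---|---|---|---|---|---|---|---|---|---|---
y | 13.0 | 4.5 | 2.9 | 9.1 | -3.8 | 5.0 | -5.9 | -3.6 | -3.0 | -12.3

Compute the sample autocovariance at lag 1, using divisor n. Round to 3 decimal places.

Mean ȳ = (13.0 + 4.5 + 2.9 + 9.1 − 3.8 + 5.0 − 5.9 − 3.6 − 3.0 − 12.3)/10 = 0.5900
Σ_{t=1}^{9}(y_t−ȳ)(y_{t+1}−ȳ) = 80.3839
γ_1 = 80.3839 / 10 = 8.038

8.038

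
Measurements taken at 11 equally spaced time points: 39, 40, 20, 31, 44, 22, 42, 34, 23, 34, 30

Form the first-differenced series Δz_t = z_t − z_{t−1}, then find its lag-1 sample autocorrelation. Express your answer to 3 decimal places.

First differences Δz: 1, -20, 11, 13, -22, 20, -8, -11, 11, -4
Mean of differences = -0.9000
Numerator Σ(Δz_t−Δz̄)(Δz_{t+1}−Δz̄) = -1066.2100
Denominator Σ(Δz_t−Δz̄)² = 1888.9000
r_1(Δz) = -1066.2100 / 1888.9000 = -0.564

-0.564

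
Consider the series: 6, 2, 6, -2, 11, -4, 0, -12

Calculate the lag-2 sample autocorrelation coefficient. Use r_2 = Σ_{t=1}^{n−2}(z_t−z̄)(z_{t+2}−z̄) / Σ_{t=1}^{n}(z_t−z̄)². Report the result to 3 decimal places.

0.403

Mean z̄ = (6 + 2 + 6 − 2 + 11 − 4 + 0 − 12)/8 = 0.8750
Deviations from mean: 5.1250, 1.1250, 5.1250, -2.8750, 10.1250, -4.8750, -0.8750, -12.8750
Numerator Σ_{t=1}^{6}(z_t−z̄)(z_{t+2}−z̄) = 142.8438
Denominator Σ(z_t−z̄)² = 354.8750
r_2 = 142.8438 / 354.8750 = 0.403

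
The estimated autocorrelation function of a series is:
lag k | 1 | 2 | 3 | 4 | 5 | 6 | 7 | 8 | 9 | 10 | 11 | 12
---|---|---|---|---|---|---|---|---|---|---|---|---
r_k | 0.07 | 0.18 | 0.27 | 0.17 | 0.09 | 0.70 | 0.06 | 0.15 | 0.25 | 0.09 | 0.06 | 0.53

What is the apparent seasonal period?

6

The largest autocorrelation is r_6 = 0.70, with a weaker echo at lag 12 (0.53); the remaining lags stay at or below 0.27.
The dominant spike at lag 6 indicates a seasonal period of 6.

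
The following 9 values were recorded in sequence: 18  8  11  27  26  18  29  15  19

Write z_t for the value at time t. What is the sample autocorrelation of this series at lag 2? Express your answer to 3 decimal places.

Mean z̄ = (18 + 8 + 11 + 27 + 26 + 18 + 29 + 15 + 19)/9 = 19.0000
Σ(z_t−z̄)(z_{t+2}−z̄) = (8.0000) + (-88.0000) + (-56.0000) + (-8.0000) + (70.0000) + (4.0000) + (0.0000) = -70.0000
Denominator Σ(z_t−z̄)² = 416.0000
r_2 = -70.0000 / 416.0000 = -0.168

-0.168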